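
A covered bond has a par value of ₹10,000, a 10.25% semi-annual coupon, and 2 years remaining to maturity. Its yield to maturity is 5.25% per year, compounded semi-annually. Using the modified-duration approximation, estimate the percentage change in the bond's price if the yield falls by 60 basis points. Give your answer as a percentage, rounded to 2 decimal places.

+1.09%

Periodic yield y = 0.02625. Modified duration first:
  t   CF        PV=CF/(1+0.02625)^t    t·PV
  1       512.50       499.3910       499.3910
  2       512.50       486.6173       973.2346
  3       512.50       474.1703     1,422.5109
  4    10,512.50     9,477.4899    37,909.9594
  Σ                 10,937.6684    40,805.0959
P = 10,937.6684; D_Mac = 3.73069 half-year periods = 1.86535 yrs; D_mod = 1.86535/(1+0.02625) = 1.81763 yrs.
ΔP/P ≈ -D_mod · Δy = -1.81763 × (-0.006) = +0.010906 = +1.0906%.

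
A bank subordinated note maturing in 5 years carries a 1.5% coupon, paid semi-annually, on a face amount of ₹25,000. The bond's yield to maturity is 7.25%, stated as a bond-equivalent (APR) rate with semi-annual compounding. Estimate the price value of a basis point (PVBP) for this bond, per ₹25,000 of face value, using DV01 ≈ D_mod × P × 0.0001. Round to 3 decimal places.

₹8.838

Periodic yield y = 0.03625.
  t   CF        PV=CF/(1+0.03625)^t    t·PV
  1       187.50       180.9409       180.9409
  2       187.50       174.6112       349.2225
  3       187.50       168.5030       505.5090
  4       187.50       162.6084       650.4338
  5       187.50       156.9201       784.6005
  6       187.50       151.4307       908.5844
  7       187.50       146.1334     1,022.9337
  8       187.50       141.0214     1,128.1709
  9       187.50       136.0882     1,224.7935
  10   25,187.50    17,641.6673   176,416.6731
  Σ                 19,059.9246   183,171.8624
P = 19,059.9246; D_Mac = 9.61031 half-year periods = 4.80516 yrs; D_mod = 4.63706 yrs.
DV01 ≈ 4.63706 × 19,059.9246 × 0.0001 = 8.838208.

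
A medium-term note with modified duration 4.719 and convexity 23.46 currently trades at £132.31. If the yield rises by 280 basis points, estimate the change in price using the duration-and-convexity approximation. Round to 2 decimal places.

-£16.27

Duration effect: -D_mod·Δy = -4.719 × (+0.028) = -0.132132
Convexity effect: ½·C·(Δy)² = 0.5 × 23.46 × (0.028)² = +0.00919632
ΔP/P ≈ -0.132132 + 0.00919632 = -0.12293568
ΔP ≈ 132.31 × (-0.12293568) = -16.2656198208.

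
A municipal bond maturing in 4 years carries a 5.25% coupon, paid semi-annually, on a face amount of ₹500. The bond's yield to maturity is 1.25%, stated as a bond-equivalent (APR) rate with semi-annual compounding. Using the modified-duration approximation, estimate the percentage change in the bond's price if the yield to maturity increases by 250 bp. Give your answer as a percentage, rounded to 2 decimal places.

Periodic yield y = 0.00625. Modified duration first:
  t   CF        PV=CF/(1+0.00625)^t    t·PV
  1       13.125        13.0435        13.0435
  2       13.125        12.9625        25.9249
  3       13.125        12.8820        38.6459
  4       13.125        12.8019        51.2078
  5       13.125        12.7224        63.6121
  6       13.125        12.6434        75.8604
  7       13.125        12.5649        87.9541
  8      513.125       488.1756     3,905.4044
  Σ                    577.7961     4,261.6531
P = 577.7961; D_Mac = 7.37570 half-year periods = 3.68785 yrs; D_mod = 3.68785/(1+0.00625) = 3.66495 yrs.
ΔP/P ≈ -D_mod · Δy = -3.66495 × (+0.025) = -0.091624 = -9.1624%.

-9.16%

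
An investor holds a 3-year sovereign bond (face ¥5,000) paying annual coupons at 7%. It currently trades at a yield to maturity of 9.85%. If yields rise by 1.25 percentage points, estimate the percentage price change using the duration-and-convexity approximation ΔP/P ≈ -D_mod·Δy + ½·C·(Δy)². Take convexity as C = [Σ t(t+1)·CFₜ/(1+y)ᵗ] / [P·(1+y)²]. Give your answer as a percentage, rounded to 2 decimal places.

-3.12%

With y = 0.0985:
  t   CF        PV=CF/(1+0.0985)^t    t·PV        t(t+1)·PV
  1       350.00       318.6163       318.6163         637.2326
  2       350.00       290.0467       580.0934       1,740.2802
  3     5,350.00     4,036.0227    12,108.0680      48,432.2722
  Σ                  4,644.6857    13,006.7777      50,809.7849
P = 4,644.6857; D_Mac = 2.80036 yrs; D_mod = 2.54926 yrs; C = 9.06548.
Duration effect: -2.54926 × (+0.0125) = -0.031866
Convexity effect: 0.5 × 9.06548 × (0.0125)² = +0.0007082
ΔP/P ≈ -0.031866 + 0.0007082 = -0.031157 = -3.1157%.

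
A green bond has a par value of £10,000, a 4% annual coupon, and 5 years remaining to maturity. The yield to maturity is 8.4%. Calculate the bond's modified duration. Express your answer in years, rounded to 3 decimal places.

4.231 years

Periodic yield y = 0.084. First find Macaulay duration:
  t   CF        PV=CF/(1+0.084)^t    t·PV
  1       400.00       369.0037       369.0037
  2       400.00       340.4093       680.8186
  3       400.00       314.0307       942.0922
  4       400.00       289.6962     1,158.7850
  5    10,400.00     6,948.4339    34,742.1693
  Σ                  8,261.5738    37,892.8688
P = 8,261.5738; Macaulay duration = 37,892.8688 / 8,261.5738 = 4.58664 years.
Modified duration = D_Mac / (1 + y) = 4.58664 / 1.084 = 4.23122 years.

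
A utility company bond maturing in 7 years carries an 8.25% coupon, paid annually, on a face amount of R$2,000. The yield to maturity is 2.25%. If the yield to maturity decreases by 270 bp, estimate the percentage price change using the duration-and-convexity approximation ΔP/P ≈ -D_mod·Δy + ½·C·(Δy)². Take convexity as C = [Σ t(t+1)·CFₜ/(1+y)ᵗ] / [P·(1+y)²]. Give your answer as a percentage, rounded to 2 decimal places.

With y = 0.0225:
  t   CF        PV=CF/(1+0.0225)^t    t·PV        t(t+1)·PV
  1       165.00       161.3692       161.3692         322.7384
  2       165.00       157.8183       315.6366         946.9097
  3       165.00       154.3455       463.0365       1,852.1461
  4       165.00       150.9492       603.7966       3,018.9830
  5       165.00       147.6275       738.1377       4,428.8260
  6       165.00       144.3790       866.2740       6,063.9182
  7     2,165.00     1,852.7409    12,969.1862     103,753.4892
  Σ                  2,769.2296    16,117.4367     120,387.0106
P = 2,769.2296; D_Mac = 5.82019 yrs; D_mod = 5.69212 yrs; C = 41.58091.
Duration effect: -5.69212 × (-0.027) = +0.153687
Convexity effect: 0.5 × 41.58091 × (-0.027)² = +0.0151562
ΔP/P ≈ +0.153687 + 0.0151562 = +0.168843 = +16.8843%.

+16.88%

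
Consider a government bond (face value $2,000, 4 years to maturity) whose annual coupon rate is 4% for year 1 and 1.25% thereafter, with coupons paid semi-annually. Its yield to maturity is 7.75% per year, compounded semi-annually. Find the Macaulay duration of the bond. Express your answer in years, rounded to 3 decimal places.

3.798 years

Periodic yield y = 0.03875. Discount each cash flow and weight by its period:
  t   CF        PV=CF/(1+0.03875)^t    t·PV
  1        40.00        38.5078        38.5078
  2        40.00        37.0713        74.1426
  3        12.50        11.1526        33.4579
  4        12.50        10.7366        42.9463
  5        12.50        10.3361        51.6803
  6        12.50         9.9505        59.7028
  7        12.50         9.5793        67.0549
  8     2,012.50     1,484.7304    11,877.8430
  Σ                  1,612.0645    12,245.3357
Price P = Σ PV = 1,612.0645.
Macaulay duration = Σ(t·PV) / P = 12,245.3357 / 1,612.0645 = 7.59606 half-year periods.
In years: 7.59606 / 2 = 3.79803 years.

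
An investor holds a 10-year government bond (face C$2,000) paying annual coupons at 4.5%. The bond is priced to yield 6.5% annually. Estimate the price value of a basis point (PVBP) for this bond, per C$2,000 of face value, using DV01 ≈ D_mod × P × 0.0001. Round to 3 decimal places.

Periodic yield y = 0.065.
  t   CF        PV=CF/(1+0.065)^t    t·PV
  1        90.00        84.5070        84.5070
  2        90.00        79.3493       158.6987
  3        90.00        74.5064       223.5193
  4        90.00        69.9591       279.8363
  5        90.00        65.6893       328.4464
  6        90.00        61.6801       370.0804
  7        90.00        57.9156       405.4089
  8        90.00        54.3808       435.0465
  9        90.00        51.0618       459.5561
  10    2,090.00     1,113.3974    11,133.9741
  Σ                  1,712.4468    13,879.0737
P = 1,712.4468; D_Mac = 8.10482 yrs; D_mod = 7.61016 yrs.
DV01 ≈ 7.61016 × 1,712.4468 × 0.0001 = 1.303199.

C$1.303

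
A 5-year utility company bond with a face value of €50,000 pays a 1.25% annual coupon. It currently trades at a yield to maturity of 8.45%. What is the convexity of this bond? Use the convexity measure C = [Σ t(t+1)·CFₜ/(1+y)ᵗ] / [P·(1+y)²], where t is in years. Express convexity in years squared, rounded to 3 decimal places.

With y = 0.0845:
  t   CF        PV=CF/(1+0.0845)^t    t·PV        t(t+1)·PV
  1       625.00       576.3024       576.3024       1,152.6049
  2       625.00       531.3992     1,062.7984       3,188.3953
  3       625.00       489.9947     1,469.9840       5,879.9359
  4       625.00       451.8162     1,807.2648       9,036.3239
  5    50,625.00    33,745.6078   168,728.0389   1,012,368.2334
  Σ                 35,795.1203   173,644.3885   1,031,625.4934
P = 35,795.1203.
Convexity = Σ t(t+1)·PV / [P·(1+y)²] = 1,031,625.4934 / (35,795.1203 × 1.176140) = 24.50412.

24.504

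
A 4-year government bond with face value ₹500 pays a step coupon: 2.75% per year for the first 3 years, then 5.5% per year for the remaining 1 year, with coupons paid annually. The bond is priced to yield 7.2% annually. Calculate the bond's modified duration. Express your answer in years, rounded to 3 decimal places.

Periodic yield y = 0.072. First find Macaulay duration:
  t   CF        PV=CF/(1+0.072)^t    t·PV
  1        13.75        12.8265        12.8265
  2        13.75        11.9650        23.9300
  3        13.75        11.1614        33.4842
  4       527.50       399.4324     1,597.7297
  Σ                    435.3853     1,667.9704
P = 435.3853; Macaulay duration = 1,667.9704 / 435.3853 = 3.83102 years.
Modified duration = D_Mac / (1 + y) = 3.83102 / 1.072 = 3.57371 years.

3.574 years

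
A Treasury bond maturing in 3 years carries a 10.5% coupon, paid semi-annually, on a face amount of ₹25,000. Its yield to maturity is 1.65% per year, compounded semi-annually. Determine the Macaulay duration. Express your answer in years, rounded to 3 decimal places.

2.693 years

Periodic yield y = 0.00825. Discount each cash flow and weight by its period:
  t   CF        PV=CF/(1+0.00825)^t    t·PV
  1     1,312.50     1,301.7605     1,301.7605
  2     1,312.50     1,291.1088     2,582.2177
  3     1,312.50     1,280.5443     3,841.6330
  4     1,312.50     1,270.0663     5,080.2652
  5     1,312.50     1,259.6740     6,298.3699
  6    26,312.50    25,046.8278   150,280.9665
  Σ                 31,449.9817   169,385.2127
Price P = Σ PV = 31,449.9817.
Macaulay duration = Σ(t·PV) / P = 169,385.2127 / 31,449.9817 = 5.38586 half-year periods.
In years: 5.38586 / 2 = 2.69293 years.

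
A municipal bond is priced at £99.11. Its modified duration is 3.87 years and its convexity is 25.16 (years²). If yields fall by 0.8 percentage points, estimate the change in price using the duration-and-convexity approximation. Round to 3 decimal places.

+£3.148

Duration effect: -D_mod·Δy = -3.87 × (-0.008) = +0.030960
Convexity effect: ½·C·(Δy)² = 0.5 × 25.16 × (-0.008)² = +0.00080512
ΔP/P ≈ +0.030960 + 0.00080512 = +0.03176512
ΔP ≈ 99.11 × (+0.03176512) = +3.1482410432.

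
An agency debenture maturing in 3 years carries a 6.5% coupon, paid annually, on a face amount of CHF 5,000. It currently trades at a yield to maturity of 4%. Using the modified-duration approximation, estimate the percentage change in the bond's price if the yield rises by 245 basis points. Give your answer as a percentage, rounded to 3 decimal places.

-6.660%

Periodic yield y = 0.04. Modified duration first:
  t   CF        PV=CF/(1+0.04)^t    t·PV
  1       325.00       312.5000       312.5000
  2       325.00       300.4808       600.9615
  3     5,325.00     4,733.9056    14,201.7168
  Σ                  5,346.8864    15,115.1784
P = 5,346.8864; D_Mac = 2.82691 yrs; D_mod = 2.82691/(1+0.04) = 2.71818 yrs.
ΔP/P ≈ -D_mod · Δy = -2.71818 × (+0.0245) = -0.066596 = -6.6596%.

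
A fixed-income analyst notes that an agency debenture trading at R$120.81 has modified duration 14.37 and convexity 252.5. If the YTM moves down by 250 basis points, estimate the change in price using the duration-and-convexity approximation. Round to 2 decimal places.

+R$52.93

Duration effect: -D_mod·Δy = -14.37 × (-0.025) = +0.359250
Convexity effect: ½·C·(Δy)² = 0.5 × 252.5 × (-0.025)² = +0.07890625
ΔP/P ≈ +0.359250 + 0.07890625 = +0.43815625
ΔP ≈ 120.81 × (+0.43815625) = +52.9336565625.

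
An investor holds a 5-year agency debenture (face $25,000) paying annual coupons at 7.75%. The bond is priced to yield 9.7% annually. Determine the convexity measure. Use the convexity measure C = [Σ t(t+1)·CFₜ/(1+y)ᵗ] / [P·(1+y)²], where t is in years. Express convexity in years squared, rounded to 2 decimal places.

With y = 0.097:
  t   CF        PV=CF/(1+0.097)^t    t·PV        t(t+1)·PV
  1     1,937.50     1,766.1805     1,766.1805       3,532.3610
  2     1,937.50     1,610.0096     3,220.0191       9,660.0574
  3     1,937.50     1,467.6477     4,402.9432      17,611.7728
  4     1,937.50     1,337.8740     5,351.4958      26,757.4792
  5    26,937.50    16,956.0290    84,780.1448     508,680.8688
  Σ                 23,137.7407    99,520.7835     566,242.5392
P = 23,137.7407.
Convexity = Σ t(t+1)·PV / [P·(1+y)²] = 566,242.5392 / (23,137.7407 × 1.203409) = 20.33613.

20.34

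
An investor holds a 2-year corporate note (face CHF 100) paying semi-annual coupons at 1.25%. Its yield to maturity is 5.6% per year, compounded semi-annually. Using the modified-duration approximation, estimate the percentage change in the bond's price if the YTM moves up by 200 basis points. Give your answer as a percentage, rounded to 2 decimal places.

Periodic yield y = 0.028. Modified duration first:
  t   CF        PV=CF/(1+0.028)^t    t·PV
  1        0.625         0.6080         0.6080
  2        0.625         0.5914         1.1828
  3        0.625         0.5753         1.7259
  4      100.625        90.1018       360.4072
  Σ                     91.8765       363.9239
P = 91.8765; D_Mac = 3.96101 half-year periods = 1.98051 yrs; D_mod = 1.98051/(1+0.028) = 1.92656 yrs.
ΔP/P ≈ -D_mod · Δy = -1.92656 × (+0.02) = -0.038531 = -3.8531%.

-3.85%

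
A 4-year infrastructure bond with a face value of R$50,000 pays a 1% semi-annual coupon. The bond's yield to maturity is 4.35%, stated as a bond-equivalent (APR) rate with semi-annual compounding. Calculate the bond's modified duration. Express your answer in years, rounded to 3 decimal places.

Periodic yield y = 0.02175. First find Macaulay duration:
  t   CF        PV=CF/(1+0.02175)^t    t·PV
  1       250.00       244.6782       244.6782
  2       250.00       239.4698       478.9396
  3       250.00       234.3722       703.1166
  4       250.00       229.3831       917.5324
  5       250.00       224.5002     1,122.5011
  6       250.00       219.7213     1,318.3277
  7       250.00       215.0441     1,505.3085
  8    50,250.00    42,303.7527   338,430.0219
  Σ                 43,910.9216   344,720.4260
P = 43,910.9216; Macaulay duration = 344,720.4260 / 43,910.9216 = 7.85045 half-year periods = 3.92522 years.
Modified duration = D_Mac / (1 + y) = 3.92522 / 1.02175 = 3.84167 years.

3.842 years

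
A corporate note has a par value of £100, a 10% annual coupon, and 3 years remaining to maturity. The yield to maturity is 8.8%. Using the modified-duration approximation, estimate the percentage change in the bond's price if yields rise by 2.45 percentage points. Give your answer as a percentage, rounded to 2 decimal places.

Periodic yield y = 0.088. Modified duration first:
  t   CF        PV=CF/(1+0.088)^t    t·PV
  1        10.00         9.1912         9.1912
  2        10.00         8.4478        16.8955
  3       110.00        85.4095       256.2284
  Σ                    103.0484       282.3151
P = 103.0484; D_Mac = 2.73964 yrs; D_mod = 2.73964/(1+0.088) = 2.51805 yrs.
ΔP/P ≈ -D_mod · Δy = -2.51805 × (+0.0245) = -0.061692 = -6.1692%.

-6.17%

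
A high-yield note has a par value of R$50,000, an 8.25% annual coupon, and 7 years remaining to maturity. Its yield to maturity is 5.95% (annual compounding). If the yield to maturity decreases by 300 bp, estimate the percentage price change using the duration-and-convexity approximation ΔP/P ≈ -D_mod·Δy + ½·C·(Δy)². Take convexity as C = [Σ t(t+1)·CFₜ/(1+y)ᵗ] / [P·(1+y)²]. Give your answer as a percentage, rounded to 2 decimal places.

With y = 0.0595:
  t   CF        PV=CF/(1+0.0595)^t    t·PV        t(t+1)·PV
  1     4,125.00     3,893.3459     3,893.3459       7,786.6918
  2     4,125.00     3,674.7012     7,349.4024      22,048.2072
  3     4,125.00     3,468.3352    10,405.0057      41,620.0230
  4     4,125.00     3,273.5585    13,094.2341      65,471.1704
  5     4,125.00     3,089.7202    15,448.6008      92,691.6050
  6     4,125.00     2,916.2059    17,497.2355     122,480.6485
  7    54,125.00    36,115.2963   252,807.0740   2,022,456.5916
  Σ                 56,431.1632   320,494.8984   2,374,554.9375
P = 56,431.1632; D_Mac = 5.67940 yrs; D_mod = 5.36045 yrs; C = 37.48533.
Duration effect: -5.36045 × (-0.03) = +0.160813
Convexity effect: 0.5 × 37.48533 × (-0.03)² = +0.0168684
ΔP/P ≈ +0.160813 + 0.0168684 = +0.177682 = +17.7682%.

+17.77%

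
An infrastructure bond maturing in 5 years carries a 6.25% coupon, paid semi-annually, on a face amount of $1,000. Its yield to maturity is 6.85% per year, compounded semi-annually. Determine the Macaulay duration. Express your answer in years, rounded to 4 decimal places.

Periodic yield y = 0.03425. Discount each cash flow and weight by its period:
  t   CF        PV=CF/(1+0.03425)^t    t·PV
  1        31.25        30.2151        30.2151
  2        31.25        29.2145        58.4291
  3        31.25        28.2471        84.7412
  4        31.25        27.3116       109.2466
  5        31.25        26.4072       132.0360
  6        31.25        25.5327       153.1962
  7        31.25        24.6872       172.8102
  8        31.25        23.8696       190.9571
  9        31.25        23.0792       207.7126
  10    1,031.25       736.3913     7,363.9133
  Σ                    974.9556     8,503.2574
Price P = Σ PV = 974.9556.
Macaulay duration = Σ(t·PV) / P = 8,503.2574 / 974.9556 = 8.72169 half-year periods.
In years: 8.72169 / 2 = 4.36084 years.

4.3608 years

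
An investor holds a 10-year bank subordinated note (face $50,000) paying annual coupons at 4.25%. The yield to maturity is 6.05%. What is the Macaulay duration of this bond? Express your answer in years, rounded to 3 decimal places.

Periodic yield y = 0.0605. Discount each cash flow and weight by its year:
  t   CF        PV=CF/(1+0.0605)^t    t·PV
  1     2,125.00     2,003.7718     2,003.7718
  2     2,125.00     1,889.4595     3,778.9190
  3     2,125.00     1,781.6686     5,345.0057
  4     2,125.00     1,680.0269     6,720.1077
  5     2,125.00     1,584.1838     7,920.9190
  6     2,125.00     1,493.8084     8,962.8504
  7     2,125.00     1,408.5888     9,860.1215
  8     2,125.00     1,328.2308    10,625.8465
  9     2,125.00     1,252.4572    11,272.1144
  10   52,125.00    28,969.3893   289,693.8926
  Σ                 43,391.5850   356,183.5487
Price P = Σ PV = 43,391.5850.
Macaulay duration = Σ(t·PV) / P = 356,183.5487 / 43,391.5850 = 8.20859 years.

8.209 years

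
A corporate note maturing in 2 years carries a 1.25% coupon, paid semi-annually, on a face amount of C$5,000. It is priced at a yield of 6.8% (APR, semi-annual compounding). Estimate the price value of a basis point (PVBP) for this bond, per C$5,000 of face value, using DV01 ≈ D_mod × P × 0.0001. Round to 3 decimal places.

C$0.860

Periodic yield y = 0.034.
  t   CF        PV=CF/(1+0.034)^t    t·PV
  1        31.25        30.2224        30.2224
  2        31.25        29.2287        58.4573
  3        31.25        28.2676        84.8027
  4     5,031.25     4,401.4294    17,605.7177
  Σ                  4,489.1481    17,779.2002
P = 4,489.1481; D_Mac = 3.96048 half-year periods = 1.98024 yrs; D_mod = 1.91513 yrs.
DV01 ≈ 1.91513 × 4,489.1481 × 0.0001 = 0.859729.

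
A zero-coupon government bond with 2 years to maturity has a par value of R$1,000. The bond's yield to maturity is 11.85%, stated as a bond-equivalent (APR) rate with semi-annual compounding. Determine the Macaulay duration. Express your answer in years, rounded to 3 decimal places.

A zero-coupon bond has a single cash flow at maturity, so its Macaulay duration equals its maturity: 2 years.
(Equivalently: 4 semi-annual periods ÷ 2 = 2 years.)

2.000 years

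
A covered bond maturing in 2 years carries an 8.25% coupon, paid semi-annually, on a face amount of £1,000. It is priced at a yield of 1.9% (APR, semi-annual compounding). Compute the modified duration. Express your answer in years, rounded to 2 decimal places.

1.87 years

Periodic yield y = 0.0095. First find Macaulay duration:
  t   CF        PV=CF/(1+0.0095)^t    t·PV
  1        41.25        40.8618        40.8618
  2        41.25        40.4773        80.9546
  3        41.25        40.0964       120.2891
  4     1,041.25     1,002.6047     4,010.4187
  Σ                  1,124.0401     4,252.5241
P = 1,124.0401; Macaulay duration = 4,252.5241 / 1,124.0401 = 3.78325 half-year periods = 1.89162 years.
Modified duration = D_Mac / (1 + y) = 1.89162 / 1.0095 = 1.87382 years.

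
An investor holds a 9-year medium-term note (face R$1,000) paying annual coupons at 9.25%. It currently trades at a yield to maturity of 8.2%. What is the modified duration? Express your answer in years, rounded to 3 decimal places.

Periodic yield y = 0.082. First find Macaulay duration:
  t   CF        PV=CF/(1+0.082)^t    t·PV
  1        92.50        85.4898        85.4898
  2        92.50        79.0109       158.0219
  3        92.50        73.0230       219.0691
  4        92.50        67.4890       269.9558
  5        92.50        62.3743       311.8713
  6        92.50        57.6472       345.8832
  7        92.50        53.2784       372.9486
  8        92.50        49.2406       393.9251
  9     1,092.50       537.4971     4,837.4736
  Σ                  1,065.0503     6,994.6384
P = 1,065.0503; Macaulay duration = 6,994.6384 / 1,065.0503 = 6.56743 years.
Modified duration = D_Mac / (1 + y) = 6.56743 / 1.082 = 6.06971 years.

6.070 years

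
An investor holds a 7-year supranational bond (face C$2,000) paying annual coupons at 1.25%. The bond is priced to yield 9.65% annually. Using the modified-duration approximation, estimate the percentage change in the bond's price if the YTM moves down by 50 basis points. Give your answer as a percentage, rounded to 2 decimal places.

+3.03%

Periodic yield y = 0.0965. Modified duration first:
  t   CF        PV=CF/(1+0.0965)^t    t·PV
  1        25.00        22.7998        22.7998
  2        25.00        20.7933        41.5865
  3        25.00        18.9633        56.8899
  4        25.00        17.2944        69.1776
  5        25.00        15.7724        78.8618
  6        25.00        14.3843        86.3057
  7     2,025.00     1,062.5872     7,438.1103
  Σ                  1,172.5946     7,793.7317
P = 1,172.5946; D_Mac = 6.64657 yrs; D_mod = 6.64657/(1+0.0965) = 6.06162 yrs.
ΔP/P ≈ -D_mod · Δy = -6.06162 × (-0.005) = +0.030308 = +3.0308%.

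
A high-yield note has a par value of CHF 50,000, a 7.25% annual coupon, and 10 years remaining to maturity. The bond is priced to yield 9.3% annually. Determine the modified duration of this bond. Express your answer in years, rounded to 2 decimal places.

Periodic yield y = 0.093. First find Macaulay duration:
  t   CF        PV=CF/(1+0.093)^t    t·PV
  1     3,625.00     3,316.5599     3,316.5599
  2     3,625.00     3,034.3641     6,068.7281
  3     3,625.00     2,776.1794     8,328.5382
  4     3,625.00     2,539.9628    10,159.8514
  5     3,625.00     2,323.8452    11,619.2262
  6     3,625.00     2,126.1164    12,756.6985
  7     3,625.00     1,945.2117    13,616.4820
  8     3,625.00     1,779.6997    14,237.5972
  9     3,625.00     1,628.2705    14,654.4345
  10   53,625.00    22,037.6705   220,376.7052
  Σ                 43,507.8802   315,134.8211
P = 43,507.8802; Macaulay duration = 315,134.8211 / 43,507.8802 = 7.24317 years.
Modified duration = D_Mac / (1 + y) = 7.24317 / 1.093 = 6.62687 years.

6.63 years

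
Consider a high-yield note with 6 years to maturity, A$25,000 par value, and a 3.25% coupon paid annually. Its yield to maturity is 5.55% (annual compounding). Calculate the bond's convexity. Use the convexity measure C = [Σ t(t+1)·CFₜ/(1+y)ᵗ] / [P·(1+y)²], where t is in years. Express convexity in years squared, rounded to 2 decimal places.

33.66

With y = 0.0555:
  t   CF        PV=CF/(1+0.0555)^t    t·PV        t(t+1)·PV
  1       812.50       769.7774       769.7774       1,539.5547
  2       812.50       729.3011     1,458.6023       4,375.8069
  3       812.50       690.9532     2,072.8597       8,291.4389
  4       812.50       654.6217     2,618.4869      13,092.4346
  5       812.50       620.2006     3,101.0030      18,606.0180
  6    25,812.50    18,667.2629   112,003.5772     784,025.0404
  Σ                 22,132.1169   122,024.3065     829,930.2935
P = 22,132.1169.
Convexity = Σ t(t+1)·PV / [P·(1+y)²] = 829,930.2935 / (22,132.1169 × 1.114080) = 33.65908.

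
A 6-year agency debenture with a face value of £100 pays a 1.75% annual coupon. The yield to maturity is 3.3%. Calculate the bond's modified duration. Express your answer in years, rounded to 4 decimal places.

Periodic yield y = 0.033. First find Macaulay duration:
  t   CF        PV=CF/(1+0.033)^t    t·PV
  1         1.75         1.6941         1.6941
  2         1.75         1.6400         3.2800
  3         1.75         1.5876         4.7628
  4         1.75         1.5369         6.1475
  5         1.75         1.4878         7.4389
  6       101.75        83.7399       502.4395
  Σ                     91.6862       525.7626
P = 91.6862; Macaulay duration = 525.7626 / 91.6862 = 5.73437 years.
Modified duration = D_Mac / (1 + y) = 5.73437 / 1.033 = 5.55118 years.

5.5512 years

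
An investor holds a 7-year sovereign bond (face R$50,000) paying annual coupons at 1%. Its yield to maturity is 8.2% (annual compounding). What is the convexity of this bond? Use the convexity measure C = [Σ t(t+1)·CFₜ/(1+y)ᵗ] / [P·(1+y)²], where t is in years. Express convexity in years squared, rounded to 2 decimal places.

With y = 0.082:
  t   CF        PV=CF/(1+0.082)^t    t·PV        t(t+1)·PV
  1       500.00       462.1072       462.1072         924.2144
  2       500.00       427.0861       854.1723       2,562.5169
  3       500.00       394.7192     1,184.1575       4,736.6301
  4       500.00       364.8052     1,459.2206       7,296.1030
  5       500.00       337.1582     1,685.7909      10,114.7454
  6       500.00       311.6065     1,869.6387      13,087.4709
  7    50,500.00    29,087.1086   203,609.7603   1,628,878.0828
  Σ                 31,384.5909   211,124.8476   1,667,599.7635
P = 31,384.5909.
Convexity = Σ t(t+1)·PV / [P·(1+y)²] = 1,667,599.7635 / (31,384.5909 × 1.170724) = 45.38589.

45.39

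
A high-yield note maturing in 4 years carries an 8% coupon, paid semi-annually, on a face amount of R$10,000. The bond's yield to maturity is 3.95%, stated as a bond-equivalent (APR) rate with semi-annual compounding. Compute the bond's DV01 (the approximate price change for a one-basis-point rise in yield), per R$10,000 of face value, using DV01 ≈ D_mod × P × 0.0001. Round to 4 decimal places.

Periodic yield y = 0.01975.
  t   CF        PV=CF/(1+0.01975)^t    t·PV
  1       400.00       392.2530       392.2530
  2       400.00       384.6560       769.3121
  3       400.00       377.2062     1,131.6187
  4       400.00       369.9007     1,479.6027
  5       400.00       362.7366     1,813.6832
  6       400.00       355.7113     2,134.2680
  7       400.00       348.8221     2,441.7547
  8    10,400.00     8,893.7236    71,149.7887
  Σ                 11,485.0096    81,312.2811
P = 11,485.0096; D_Mac = 7.07986 half-year periods = 3.53993 yrs; D_mod = 3.47137 yrs.
DV01 ≈ 3.47137 × 11,485.0096 × 0.0001 = 3.986873.

R$3.9869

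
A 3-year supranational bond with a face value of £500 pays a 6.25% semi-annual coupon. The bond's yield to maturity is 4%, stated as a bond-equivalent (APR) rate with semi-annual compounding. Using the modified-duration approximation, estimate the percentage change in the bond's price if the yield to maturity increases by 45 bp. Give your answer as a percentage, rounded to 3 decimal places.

-1.231%

Periodic yield y = 0.02. Modified duration first:
  t   CF        PV=CF/(1+0.02)^t    t·PV
  1       15.625        15.3186        15.3186
  2       15.625        15.0183        30.0365
  3       15.625        14.7238        44.1714
  4       15.625        14.4351        57.7403
  5       15.625        14.1520        70.7602
  6      515.625       457.8602     2,747.1615
  Σ                    531.5080     2,965.1885
P = 531.5080; D_Mac = 5.57882 half-year periods = 2.78941 yrs; D_mod = 2.78941/(1+0.02) = 2.73472 yrs.
ΔP/P ≈ -D_mod · Δy = -2.73472 × (+0.0045) = -0.012306 = -1.2306%.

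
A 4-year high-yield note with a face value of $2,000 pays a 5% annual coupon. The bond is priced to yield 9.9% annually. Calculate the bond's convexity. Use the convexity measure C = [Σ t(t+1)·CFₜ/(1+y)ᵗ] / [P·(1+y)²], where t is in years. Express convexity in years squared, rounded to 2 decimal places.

14.89

With y = 0.099:
  t   CF        PV=CF/(1+0.099)^t    t·PV        t(t+1)·PV
  1       100.00        90.9918        90.9918         181.9836
  2       100.00        82.7951       165.5902         496.7706
  3       100.00        75.3368       226.0103         904.0411
  4     2,100.00     1,439.5559     5,758.2235      28,791.1174
  Σ                  1,688.6795     6,240.8158      30,373.9127
P = 1,688.6795.
Convexity = Σ t(t+1)·PV / [P·(1+y)²] = 30,373.9127 / (1,688.6795 × 1.207801) = 14.89217.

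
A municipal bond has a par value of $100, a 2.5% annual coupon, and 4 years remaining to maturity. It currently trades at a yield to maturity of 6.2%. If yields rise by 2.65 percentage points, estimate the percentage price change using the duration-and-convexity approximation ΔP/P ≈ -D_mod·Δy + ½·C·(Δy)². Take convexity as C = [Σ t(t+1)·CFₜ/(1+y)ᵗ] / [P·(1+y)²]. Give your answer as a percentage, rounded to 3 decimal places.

With y = 0.062:
  t   CF        PV=CF/(1+0.062)^t    t·PV        t(t+1)·PV
  1         2.50         2.3540         2.3540           4.7081
  2         2.50         2.2166         4.4332          13.2997
  3         2.50         2.0872         6.2616          25.0465
  4       102.50        80.5797       322.3189       1,611.5946
  Σ                     87.2376       335.3678       1,654.6489
P = 87.2376; D_Mac = 3.84430 yrs; D_mod = 3.61987 yrs; C = 16.81718.
Duration effect: -3.61987 × (+0.0265) = -0.095927
Convexity effect: 0.5 × 16.81718 × (0.0265)² = +0.0059049
ΔP/P ≈ -0.095927 + 0.0059049 = -0.090022 = -9.0022%.

-9.002%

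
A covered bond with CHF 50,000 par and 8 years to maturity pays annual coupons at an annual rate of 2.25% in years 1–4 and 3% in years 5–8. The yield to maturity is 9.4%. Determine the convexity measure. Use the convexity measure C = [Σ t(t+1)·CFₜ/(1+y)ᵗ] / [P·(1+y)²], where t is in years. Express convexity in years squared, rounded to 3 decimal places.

52.011

With y = 0.094:
  t   CF        PV=CF/(1+0.094)^t    t·PV        t(t+1)·PV
  1     1,125.00     1,028.3364     1,028.3364       2,056.6728
  2     1,125.00       939.9784     1,879.9568       5,639.8705
  3     1,125.00       859.2124     2,577.6373      10,310.5493
  4     1,125.00       785.3861     3,141.5446      15,707.7229
  5     1,500.00       957.2043     4,786.0216      28,716.1295
  6     1,500.00       874.9582     5,249.7495      36,748.2462
  7     1,500.00       799.7790     5,598.4531      44,787.6249
  8    51,500.00    25,099.7071   200,797.6566   1,807,178.9093
  Σ                 31,344.5620   225,059.3558   1,951,145.7252
P = 31,344.5620.
Convexity = Σ t(t+1)·PV / [P·(1+y)²] = 1,951,145.7252 / (31,344.5620 × 1.196836) = 52.01072.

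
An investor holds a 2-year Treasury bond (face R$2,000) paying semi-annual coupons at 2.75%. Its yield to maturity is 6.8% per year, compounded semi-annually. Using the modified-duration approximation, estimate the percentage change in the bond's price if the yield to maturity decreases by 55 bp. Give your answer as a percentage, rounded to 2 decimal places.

Periodic yield y = 0.034. Modified duration first:
  t   CF        PV=CF/(1+0.034)^t    t·PV
  1        27.50        26.5957        26.5957
  2        27.50        25.7212        51.4424
  3        27.50        24.8755        74.6264
  4     2,027.50     1,773.6940     7,094.7762
  Σ                  1,850.8865     7,247.4407
P = 1,850.8865; D_Mac = 3.91566 half-year periods = 1.95783 yrs; D_mod = 1.95783/(1+0.034) = 1.89345 yrs.
ΔP/P ≈ -D_mod · Δy = -1.89345 × (-0.0055) = +0.010414 = +1.0414%.

+1.04%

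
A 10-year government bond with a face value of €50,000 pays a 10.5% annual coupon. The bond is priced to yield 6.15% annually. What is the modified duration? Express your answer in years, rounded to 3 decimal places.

Periodic yield y = 0.0615. First find Macaulay duration:
  t   CF        PV=CF/(1+0.0615)^t    t·PV
  1     5,250.00     4,945.8314     4,945.8314
  2     5,250.00     4,659.2853     9,318.5706
  3     5,250.00     4,389.3409    13,168.0226
  4     5,250.00     4,135.0361    16,540.1446
  5     5,250.00     3,895.4650    19,477.3252
  6     5,250.00     3,669.7739    22,018.6436
  7     5,250.00     3,457.1587    24,200.1108
  8     5,250.00     3,256.8617    26,054.8935
  9     5,250.00     3,068.1693    27,613.5235
  10   55,250.00    30,418.1150   304,181.1499
  Σ                 65,895.0373   467,518.2157
P = 65,895.0373; Macaulay duration = 467,518.2157 / 65,895.0373 = 7.09489 years.
Modified duration = D_Mac / (1 + y) = 7.09489 / 1.0615 = 6.68384 years.

6.684 years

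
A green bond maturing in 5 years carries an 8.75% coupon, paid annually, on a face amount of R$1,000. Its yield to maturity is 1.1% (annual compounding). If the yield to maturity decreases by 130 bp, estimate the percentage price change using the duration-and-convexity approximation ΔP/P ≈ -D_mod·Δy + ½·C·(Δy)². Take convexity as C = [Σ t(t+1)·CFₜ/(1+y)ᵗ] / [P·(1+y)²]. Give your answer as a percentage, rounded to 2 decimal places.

+5.83%

With y = 0.011:
  t   CF        PV=CF/(1+0.011)^t    t·PV        t(t+1)·PV
  1        87.50        86.5480        86.5480         173.0959
  2        87.50        85.6063       171.2126         513.6378
  3        87.50        84.6749       254.0246       1,016.0986
  4        87.50        83.7536       335.0144       1,675.0718
  5     1,087.50     1,029.6117     5,148.0587      30,888.3523
  Σ                  1,370.1945     5,994.8583      34,266.2564
P = 1,370.1945; D_Mac = 4.37519 yrs; D_mod = 4.32758 yrs; C = 24.46708.
Duration effect: -4.32758 × (-0.013) = +0.056259
Convexity effect: 0.5 × 24.46708 × (-0.013)² = +0.0020675
ΔP/P ≈ +0.056259 + 0.0020675 = +0.058326 = +5.8326%.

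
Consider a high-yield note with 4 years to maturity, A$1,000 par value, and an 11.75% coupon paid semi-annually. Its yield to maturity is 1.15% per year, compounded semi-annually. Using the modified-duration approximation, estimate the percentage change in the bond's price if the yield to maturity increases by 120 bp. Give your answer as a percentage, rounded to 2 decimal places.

Periodic yield y = 0.00575. Modified duration first:
  t   CF        PV=CF/(1+0.00575)^t    t·PV
  1        58.75        58.4141        58.4141
  2        58.75        58.0802       116.1603
  3        58.75        57.7481       173.2443
  4        58.75        57.4180       229.6718
  5        58.75        57.0897       285.4484
  6        58.75        56.7633       340.5798
  7        58.75        56.4388       395.0714
  8     1,058.75     1,011.2839     8,090.2712
  Σ                  1,413.2360     9,688.8614
P = 1,413.2360; D_Mac = 6.85580 half-year periods = 3.42790 yrs; D_mod = 3.42790/(1+0.00575) = 3.40830 yrs.
ΔP/P ≈ -D_mod · Δy = -3.40830 × (+0.012) = -0.040900 = -4.0900%.

-4.09%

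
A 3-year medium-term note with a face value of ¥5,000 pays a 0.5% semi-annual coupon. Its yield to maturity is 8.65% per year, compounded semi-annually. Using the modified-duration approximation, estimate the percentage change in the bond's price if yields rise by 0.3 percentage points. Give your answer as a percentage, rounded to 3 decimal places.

-0.856%

Periodic yield y = 0.04325. Modified duration first:
  t   CF        PV=CF/(1+0.04325)^t    t·PV
  1        12.50        11.9818        11.9818
  2        12.50        11.4851        22.9701
  3        12.50        11.0089        33.0268
  4        12.50        10.5525        42.2101
  5        12.50        10.1151        50.5753
  6     5,012.50     3,887.9800    23,327.8802
  Σ                  3,943.1234    23,488.6442
P = 3,943.1234; D_Mac = 5.95686 half-year periods = 2.97843 yrs; D_mod = 2.97843/(1+0.04325) = 2.85495 yrs.
ΔP/P ≈ -D_mod · Δy = -2.85495 × (+0.003) = -0.008565 = -0.8565%.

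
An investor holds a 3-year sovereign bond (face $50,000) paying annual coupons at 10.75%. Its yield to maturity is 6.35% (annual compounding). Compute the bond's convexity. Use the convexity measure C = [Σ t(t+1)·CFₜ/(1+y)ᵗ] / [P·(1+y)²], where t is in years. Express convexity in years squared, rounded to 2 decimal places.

9.36

With y = 0.0635:
  t   CF        PV=CF/(1+0.0635)^t    t·PV        t(t+1)·PV
  1     5,375.00     5,054.0668     5,054.0668      10,108.1335
  2     5,375.00     4,752.2960     9,504.5919      28,513.7758
  3    55,375.00    46,036.3896   138,109.1687     552,436.6749
  Σ                 55,842.7523   152,667.8274     591,058.5842
P = 55,842.7523.
Convexity = Σ t(t+1)·PV / [P·(1+y)²] = 591,058.5842 / (55,842.7523 × 1.131032) = 9.35812.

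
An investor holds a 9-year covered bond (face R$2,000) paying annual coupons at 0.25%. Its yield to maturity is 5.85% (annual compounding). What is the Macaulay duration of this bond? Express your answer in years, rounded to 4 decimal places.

Periodic yield y = 0.0585. Discount each cash flow and weight by its year:
  t   CF        PV=CF/(1+0.0585)^t    t·PV
  1         5.00         4.7237         4.7237
  2         5.00         4.4626         8.9252
  3         5.00         4.2160        12.6479
  4         5.00         3.9830        15.9319
  5         5.00         3.7628        18.8142
  6         5.00         3.5549        21.3293
  7         5.00         3.3584        23.5089
  8         5.00         3.1728        25.3824
  9     2,005.00     1,201.9783    10,817.8044
  Σ                  1,233.2124    10,949.0678
Price P = Σ PV = 1,233.2124.
Macaulay duration = Σ(t·PV) / P = 10,949.0678 / 1,233.2124 = 8.87849 years.

8.8785 years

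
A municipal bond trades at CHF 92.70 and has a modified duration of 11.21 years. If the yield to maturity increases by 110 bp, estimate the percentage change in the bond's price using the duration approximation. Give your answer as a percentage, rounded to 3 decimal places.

Duration approximation: ΔP/P ≈ -D_mod · Δy = -11.21 × (+0.011) = -0.123310.
As a percentage: -12.3310%.

-12.331%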